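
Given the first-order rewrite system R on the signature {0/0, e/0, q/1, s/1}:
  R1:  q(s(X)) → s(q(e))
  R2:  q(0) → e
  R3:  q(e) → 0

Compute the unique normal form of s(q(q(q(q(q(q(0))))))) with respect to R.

1. s(q(q(q(q(q(q(0)))))))  →  s(q(q(q(q(q(e))))))   [R2 at 1.1.1.1.1.1]
2. s(q(q(q(q(q(e))))))  →  s(q(q(q(q(0)))))   [R3 at 1.1.1.1.1]
3. s(q(q(q(q(0)))))  →  s(q(q(q(e))))   [R2 at 1.1.1.1]
4. s(q(q(q(e))))  →  s(q(q(0)))   [R3 at 1.1.1]
5. s(q(q(0)))  →  s(q(e))   [R2 at 1.1]
6. s(q(e))  →  s(0)   [R3 at 1]

s(0)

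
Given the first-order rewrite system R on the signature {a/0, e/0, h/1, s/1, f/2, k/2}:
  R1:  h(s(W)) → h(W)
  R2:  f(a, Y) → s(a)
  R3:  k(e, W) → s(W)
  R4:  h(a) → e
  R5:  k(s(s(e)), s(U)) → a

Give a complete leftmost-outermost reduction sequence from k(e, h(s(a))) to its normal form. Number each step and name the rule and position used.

1. k(e, h(s(a)))  →  s(h(s(a)))   [R3 at ε]
2. s(h(s(a)))  →  s(h(a))   [R1 at 1]
3. s(h(a))  →  s(e)   [R4 at 1]

s(e)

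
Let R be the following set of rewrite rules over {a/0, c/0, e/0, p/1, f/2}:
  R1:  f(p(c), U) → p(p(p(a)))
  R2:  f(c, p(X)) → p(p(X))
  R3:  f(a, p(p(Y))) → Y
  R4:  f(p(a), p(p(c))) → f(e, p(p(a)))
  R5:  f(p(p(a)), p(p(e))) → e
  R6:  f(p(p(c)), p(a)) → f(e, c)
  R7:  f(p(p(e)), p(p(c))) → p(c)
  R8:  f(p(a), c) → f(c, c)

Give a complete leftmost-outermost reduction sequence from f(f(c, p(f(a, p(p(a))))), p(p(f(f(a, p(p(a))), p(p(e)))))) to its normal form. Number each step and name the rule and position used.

e

1. f(f(c, p(f(a, p(p(a))))), p(p(f(f(a, p(p(a))), p(p(e))))))  →  f(p(p(f(a, p(p(a))))), p(p(f(f(a, p(p(a))), p(p(e))))))   [R2 at 1]
2. f(p(p(f(a, p(p(a))))), p(p(f(f(a, p(p(a))), p(p(e))))))  →  f(p(p(a)), p(p(f(f(a, p(p(a))), p(p(e))))))   [R3 at 1.1.1]
3. f(p(p(a)), p(p(f(f(a, p(p(a))), p(p(e))))))  →  f(p(p(a)), p(p(f(a, p(p(e))))))   [R3 at 2.1.1.1]
4. f(p(p(a)), p(p(f(a, p(p(e))))))  →  f(p(p(a)), p(p(e)))   [R3 at 2.1.1]
5. f(p(p(a)), p(p(e)))  →  e   [R5 at ε]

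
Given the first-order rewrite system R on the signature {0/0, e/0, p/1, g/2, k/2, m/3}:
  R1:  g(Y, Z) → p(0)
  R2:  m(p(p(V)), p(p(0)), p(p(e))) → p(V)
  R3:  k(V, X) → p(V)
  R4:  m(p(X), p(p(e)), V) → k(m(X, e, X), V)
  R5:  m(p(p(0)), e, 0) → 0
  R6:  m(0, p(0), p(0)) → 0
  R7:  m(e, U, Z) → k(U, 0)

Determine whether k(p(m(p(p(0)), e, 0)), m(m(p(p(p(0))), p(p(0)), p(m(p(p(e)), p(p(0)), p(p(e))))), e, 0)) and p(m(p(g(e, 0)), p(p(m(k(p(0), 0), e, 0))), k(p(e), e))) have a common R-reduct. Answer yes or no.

yes — NF(t₁) = p(p(0)), NF(t₂) = p(p(0))

Reduce t₁ = k(p(m(p(p(0)), e, 0)), m(m(p(p(p(0))), p(p(0)), p(m(p(p(e)), p(p(0)), p(p(e))))), e, 0)):
1. k(p(m(p(p(0)), e, 0)), m(m(p(p(p(0))), p(p(0)), p(m(p(p(e)), p(p(0)), p(p(e))))), e, 0))  →  p(p(m(p(p(0)), e, 0)))   [R3 at ε]
2. p(p(m(p(p(0)), e, 0)))  →  p(p(0))   [R5 at 1.1]

Reduce t₂ = p(m(p(g(e, 0)), p(p(m(k(p(0), 0), e, 0))), k(p(e), e))):
1. p(m(p(g(e, 0)), p(p(m(k(p(0), 0), e, 0))), k(p(e), e)))  →  p(m(p(p(0)), p(p(m(k(p(0), 0), e, 0))), k(p(e), e)))   [R1 at 1.1.1]
2. p(m(p(p(0)), p(p(m(k(p(0), 0), e, 0))), k(p(e), e)))  →  p(m(p(p(0)), p(p(m(p(p(0)), e, 0))), k(p(e), e)))   [R3 at 1.2.1.1.1]
3. p(m(p(p(0)), p(p(m(p(p(0)), e, 0))), k(p(e), e)))  →  p(m(p(p(0)), p(p(0)), k(p(e), e)))   [R5 at 1.2.1.1]
4. p(m(p(p(0)), p(p(0)), k(p(e), e)))  →  p(m(p(p(0)), p(p(0)), p(p(e))))   [R3 at 1.3]
5. p(m(p(p(0)), p(p(0)), p(p(e))))  →  p(p(0))   [R2 at 1]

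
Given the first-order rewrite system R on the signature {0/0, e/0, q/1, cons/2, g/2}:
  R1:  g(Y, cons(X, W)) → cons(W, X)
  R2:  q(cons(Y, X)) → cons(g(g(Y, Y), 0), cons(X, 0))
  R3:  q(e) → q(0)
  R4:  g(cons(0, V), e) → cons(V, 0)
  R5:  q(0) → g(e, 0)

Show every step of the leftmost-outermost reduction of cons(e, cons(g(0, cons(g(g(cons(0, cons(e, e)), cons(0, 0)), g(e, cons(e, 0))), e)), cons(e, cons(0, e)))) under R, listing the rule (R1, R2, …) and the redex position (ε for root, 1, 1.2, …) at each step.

cons(e, cons(cons(e, cons(e, 0)), cons(e, cons(0, e))))

1. cons(e, cons(g(0, cons(g(g(cons(0, cons(e, e)), cons(0, 0)), g(e, cons(e, 0))), e)), cons(e, cons(0, e))))  →  cons(e, cons(cons(e, g(g(cons(0, cons(e, e)), cons(0, 0)), g(e, cons(e, 0)))), cons(e, cons(0, e))))   [R1 at 2.1]
2. cons(e, cons(cons(e, g(g(cons(0, cons(e, e)), cons(0, 0)), g(e, cons(e, 0)))), cons(e, cons(0, e))))  →  cons(e, cons(cons(e, g(cons(0, 0), g(e, cons(e, 0)))), cons(e, cons(0, e))))   [R1 at 2.1.2.1]
3. cons(e, cons(cons(e, g(cons(0, 0), g(e, cons(e, 0)))), cons(e, cons(0, e))))  →  cons(e, cons(cons(e, g(cons(0, 0), cons(0, e))), cons(e, cons(0, e))))   [R1 at 2.1.2.2]
4. cons(e, cons(cons(e, g(cons(0, 0), cons(0, e))), cons(e, cons(0, e))))  →  cons(e, cons(cons(e, cons(e, 0)), cons(e, cons(0, e))))   [R1 at 2.1.2]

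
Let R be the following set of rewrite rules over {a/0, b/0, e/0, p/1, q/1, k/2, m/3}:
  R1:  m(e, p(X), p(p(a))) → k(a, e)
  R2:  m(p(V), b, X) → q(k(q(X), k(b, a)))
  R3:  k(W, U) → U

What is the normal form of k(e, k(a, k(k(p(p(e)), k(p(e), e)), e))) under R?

e

1. k(e, k(a, k(k(p(p(e)), k(p(e), e)), e)))  →  k(a, k(k(p(p(e)), k(p(e), e)), e))   [R3 at ε]
2. k(a, k(k(p(p(e)), k(p(e), e)), e))  →  k(k(p(p(e)), k(p(e), e)), e)   [R3 at ε]
3. k(k(p(p(e)), k(p(e), e)), e)  →  e   [R3 at ε]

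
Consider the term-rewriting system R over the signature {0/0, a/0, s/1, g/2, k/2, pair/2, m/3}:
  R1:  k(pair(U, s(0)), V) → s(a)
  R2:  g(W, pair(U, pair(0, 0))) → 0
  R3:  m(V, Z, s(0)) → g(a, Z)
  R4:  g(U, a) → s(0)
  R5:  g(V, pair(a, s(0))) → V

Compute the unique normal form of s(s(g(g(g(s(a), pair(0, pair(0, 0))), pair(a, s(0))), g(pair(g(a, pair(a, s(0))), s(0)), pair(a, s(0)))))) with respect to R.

s(s(0))

1. s(s(g(g(g(s(a), pair(0, pair(0, 0))), pair(a, s(0))), g(pair(g(a, pair(a, s(0))), s(0)), pair(a, s(0))))))  →  s(s(g(g(s(a), pair(0, pair(0, 0))), g(pair(g(a, pair(a, s(0))), s(0)), pair(a, s(0))))))   [R5 at 1.1.1]
2. s(s(g(g(s(a), pair(0, pair(0, 0))), g(pair(g(a, pair(a, s(0))), s(0)), pair(a, s(0))))))  →  s(s(g(0, g(pair(g(a, pair(a, s(0))), s(0)), pair(a, s(0))))))   [R2 at 1.1.1]
3. s(s(g(0, g(pair(g(a, pair(a, s(0))), s(0)), pair(a, s(0))))))  →  s(s(g(0, pair(g(a, pair(a, s(0))), s(0)))))   [R5 at 1.1.2]
4. s(s(g(0, pair(g(a, pair(a, s(0))), s(0)))))  →  s(s(g(0, pair(a, s(0)))))   [R5 at 1.1.2.1]
5. s(s(g(0, pair(a, s(0)))))  →  s(s(0))   [R5 at 1.1]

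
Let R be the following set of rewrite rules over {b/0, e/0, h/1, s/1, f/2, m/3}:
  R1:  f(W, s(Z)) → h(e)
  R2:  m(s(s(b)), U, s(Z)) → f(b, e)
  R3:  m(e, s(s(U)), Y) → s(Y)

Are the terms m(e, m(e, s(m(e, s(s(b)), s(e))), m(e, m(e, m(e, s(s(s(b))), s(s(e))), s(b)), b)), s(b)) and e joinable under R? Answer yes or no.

no — NF(t₁) = s(s(b)), NF(t₂) = e

Reduce t₁ = m(e, m(e, s(m(e, s(s(b)), s(e))), m(e, m(e, m(e, s(s(s(b))), s(s(e))), s(b)), b)), s(b)):
1. m(e, m(e, s(m(e, s(s(b)), s(e))), m(e, m(e, m(e, s(s(s(b))), s(s(e))), s(b)), b)), s(b))  →  m(e, m(e, s(s(s(e))), m(e, m(e, m(e, s(s(s(b))), s(s(e))), s(b)), b)), s(b))   [R3 at 2.2.1]
2. m(e, m(e, s(s(s(e))), m(e, m(e, m(e, s(s(s(b))), s(s(e))), s(b)), b)), s(b))  →  m(e, s(m(e, m(e, m(e, s(s(s(b))), s(s(e))), s(b)), b)), s(b))   [R3 at 2]
3. m(e, s(m(e, m(e, m(e, s(s(s(b))), s(s(e))), s(b)), b)), s(b))  →  m(e, s(m(e, m(e, s(s(s(e))), s(b)), b)), s(b))   [R3 at 2.1.2.2]
4. m(e, s(m(e, m(e, s(s(s(e))), s(b)), b)), s(b))  →  m(e, s(m(e, s(s(b)), b)), s(b))   [R3 at 2.1.2]
5. m(e, s(m(e, s(s(b)), b)), s(b))  →  m(e, s(s(b)), s(b))   [R3 at 2.1]
6. m(e, s(s(b)), s(b))  →  s(s(b))   [R3 at ε]

Reduce t₂ = e:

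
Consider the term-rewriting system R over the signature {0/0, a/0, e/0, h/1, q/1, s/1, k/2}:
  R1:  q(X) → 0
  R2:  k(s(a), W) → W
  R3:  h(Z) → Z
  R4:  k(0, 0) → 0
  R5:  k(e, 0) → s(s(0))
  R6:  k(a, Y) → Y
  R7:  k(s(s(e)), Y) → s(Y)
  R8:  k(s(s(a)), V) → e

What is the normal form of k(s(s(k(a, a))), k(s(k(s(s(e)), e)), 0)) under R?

e

1. k(s(s(k(a, a))), k(s(k(s(s(e)), e)), 0))  →  k(s(s(a)), k(s(k(s(s(e)), e)), 0))   [R6 at 1.1.1]
2. k(s(s(a)), k(s(k(s(s(e)), e)), 0))  →  e   [R8 at ε]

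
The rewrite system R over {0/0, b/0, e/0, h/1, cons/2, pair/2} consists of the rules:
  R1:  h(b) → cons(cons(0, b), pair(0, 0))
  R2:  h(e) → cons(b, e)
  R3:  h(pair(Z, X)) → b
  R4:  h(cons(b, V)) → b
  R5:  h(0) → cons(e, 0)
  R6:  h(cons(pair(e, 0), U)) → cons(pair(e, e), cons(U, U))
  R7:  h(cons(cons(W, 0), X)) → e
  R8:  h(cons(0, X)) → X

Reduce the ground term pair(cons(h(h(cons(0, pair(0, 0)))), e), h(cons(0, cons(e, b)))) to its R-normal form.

1. pair(cons(h(h(cons(0, pair(0, 0)))), e), h(cons(0, cons(e, b))))  →  pair(cons(h(pair(0, 0)), e), h(cons(0, cons(e, b))))   [R8 at 1.1.1]
2. pair(cons(h(pair(0, 0)), e), h(cons(0, cons(e, b))))  →  pair(cons(b, e), h(cons(0, cons(e, b))))   [R3 at 1.1]
3. pair(cons(b, e), h(cons(0, cons(e, b))))  →  pair(cons(b, e), cons(e, b))   [R8 at 2]

pair(cons(b, e), cons(e, b))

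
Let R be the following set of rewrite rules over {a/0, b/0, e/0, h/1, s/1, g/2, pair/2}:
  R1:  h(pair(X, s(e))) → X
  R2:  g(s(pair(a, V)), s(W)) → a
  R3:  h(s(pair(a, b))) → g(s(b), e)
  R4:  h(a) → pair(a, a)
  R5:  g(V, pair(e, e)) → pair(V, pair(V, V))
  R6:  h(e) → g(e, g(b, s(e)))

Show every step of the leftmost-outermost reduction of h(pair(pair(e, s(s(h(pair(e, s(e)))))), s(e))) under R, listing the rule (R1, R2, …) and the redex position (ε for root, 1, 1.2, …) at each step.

1. h(pair(pair(e, s(s(h(pair(e, s(e)))))), s(e)))  →  pair(e, s(s(h(pair(e, s(e))))))   [R1 at ε]
2. pair(e, s(s(h(pair(e, s(e))))))  →  pair(e, s(s(e)))   [R1 at 2.1.1]

pair(e, s(s(e)))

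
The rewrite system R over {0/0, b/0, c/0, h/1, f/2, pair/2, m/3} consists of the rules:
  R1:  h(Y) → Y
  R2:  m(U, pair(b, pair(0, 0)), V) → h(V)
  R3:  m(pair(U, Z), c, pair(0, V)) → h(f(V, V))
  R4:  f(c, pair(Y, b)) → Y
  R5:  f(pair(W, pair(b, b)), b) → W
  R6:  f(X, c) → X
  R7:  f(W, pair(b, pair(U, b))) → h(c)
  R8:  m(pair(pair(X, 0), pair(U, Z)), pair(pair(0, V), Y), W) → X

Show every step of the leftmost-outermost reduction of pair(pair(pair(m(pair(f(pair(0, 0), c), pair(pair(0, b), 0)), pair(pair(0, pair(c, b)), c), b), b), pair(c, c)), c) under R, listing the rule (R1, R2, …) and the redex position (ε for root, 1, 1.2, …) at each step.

1. pair(pair(pair(m(pair(f(pair(0, 0), c), pair(pair(0, b), 0)), pair(pair(0, pair(c, b)), c), b), b), pair(c, c)), c)  →  pair(pair(pair(m(pair(pair(0, 0), pair(pair(0, b), 0)), pair(pair(0, pair(c, b)), c), b), b), pair(c, c)), c)   [R6 at 1.1.1.1.1]
2. pair(pair(pair(m(pair(pair(0, 0), pair(pair(0, b), 0)), pair(pair(0, pair(c, b)), c), b), b), pair(c, c)), c)  →  pair(pair(pair(0, b), pair(c, c)), c)   [R8 at 1.1.1]

pair(pair(pair(0, b), pair(c, c)), c)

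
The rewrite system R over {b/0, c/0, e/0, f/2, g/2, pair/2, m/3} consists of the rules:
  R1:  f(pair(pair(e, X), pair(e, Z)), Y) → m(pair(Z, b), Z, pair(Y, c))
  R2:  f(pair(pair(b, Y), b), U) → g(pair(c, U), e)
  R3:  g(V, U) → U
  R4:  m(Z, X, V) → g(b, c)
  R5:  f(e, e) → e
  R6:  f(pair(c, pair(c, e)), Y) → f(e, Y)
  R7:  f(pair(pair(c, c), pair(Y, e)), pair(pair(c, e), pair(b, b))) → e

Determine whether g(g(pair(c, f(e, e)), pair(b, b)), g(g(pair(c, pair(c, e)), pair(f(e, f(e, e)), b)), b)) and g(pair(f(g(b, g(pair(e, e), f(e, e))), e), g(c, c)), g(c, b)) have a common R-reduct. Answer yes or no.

yes — NF(t₁) = b, NF(t₂) = b

Reduce t₁ = g(g(pair(c, f(e, e)), pair(b, b)), g(g(pair(c, pair(c, e)), pair(f(e, f(e, e)), b)), b)):
1. g(g(pair(c, f(e, e)), pair(b, b)), g(g(pair(c, pair(c, e)), pair(f(e, f(e, e)), b)), b))  →  g(g(pair(c, pair(c, e)), pair(f(e, f(e, e)), b)), b)   [R3 at ε]
2. g(g(pair(c, pair(c, e)), pair(f(e, f(e, e)), b)), b)  →  b   [R3 at ε]

Reduce t₂ = g(pair(f(g(b, g(pair(e, e), f(e, e))), e), g(c, c)), g(c, b)):
1. g(pair(f(g(b, g(pair(e, e), f(e, e))), e), g(c, c)), g(c, b))  →  g(c, b)   [R3 at ε]
2. g(c, b)  →  b   [R3 at ε]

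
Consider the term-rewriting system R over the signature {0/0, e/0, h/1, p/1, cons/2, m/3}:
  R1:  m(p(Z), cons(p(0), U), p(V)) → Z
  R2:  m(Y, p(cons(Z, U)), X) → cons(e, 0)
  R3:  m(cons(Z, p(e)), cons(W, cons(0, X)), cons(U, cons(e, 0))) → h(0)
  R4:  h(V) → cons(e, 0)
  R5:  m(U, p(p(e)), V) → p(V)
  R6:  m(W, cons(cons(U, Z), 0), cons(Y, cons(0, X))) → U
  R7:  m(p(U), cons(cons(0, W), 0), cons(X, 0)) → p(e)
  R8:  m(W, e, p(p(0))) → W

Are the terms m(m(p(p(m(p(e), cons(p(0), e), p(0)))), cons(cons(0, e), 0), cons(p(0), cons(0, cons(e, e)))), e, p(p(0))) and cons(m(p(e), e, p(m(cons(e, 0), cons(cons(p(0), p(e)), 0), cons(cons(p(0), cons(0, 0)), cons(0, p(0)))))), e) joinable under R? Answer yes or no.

Reduce t₁ = m(m(p(p(m(p(e), cons(p(0), e), p(0)))), cons(cons(0, e), 0), cons(p(0), cons(0, cons(e, e)))), e, p(p(0))):
1. m(m(p(p(m(p(e), cons(p(0), e), p(0)))), cons(cons(0, e), 0), cons(p(0), cons(0, cons(e, e)))), e, p(p(0)))  →  m(p(p(m(p(e), cons(p(0), e), p(0)))), cons(cons(0, e), 0), cons(p(0), cons(0, cons(e, e))))   [R8 at ε]
2. m(p(p(m(p(e), cons(p(0), e), p(0)))), cons(cons(0, e), 0), cons(p(0), cons(0, cons(e, e))))  →  0   [R6 at ε]

Reduce t₂ = cons(m(p(e), e, p(m(cons(e, 0), cons(cons(p(0), p(e)), 0), cons(cons(p(0), cons(0, 0)), cons(0, p(0)))))), e):
1. cons(m(p(e), e, p(m(cons(e, 0), cons(cons(p(0), p(e)), 0), cons(cons(p(0), cons(0, 0)), cons(0, p(0)))))), e)  →  cons(m(p(e), e, p(p(0))), e)   [R6 at 1.3.1]
2. cons(m(p(e), e, p(p(0))), e)  →  cons(p(e), e)   [R8 at 1]

no — NF(t₁) = 0, NF(t₂) = cons(p(e), e)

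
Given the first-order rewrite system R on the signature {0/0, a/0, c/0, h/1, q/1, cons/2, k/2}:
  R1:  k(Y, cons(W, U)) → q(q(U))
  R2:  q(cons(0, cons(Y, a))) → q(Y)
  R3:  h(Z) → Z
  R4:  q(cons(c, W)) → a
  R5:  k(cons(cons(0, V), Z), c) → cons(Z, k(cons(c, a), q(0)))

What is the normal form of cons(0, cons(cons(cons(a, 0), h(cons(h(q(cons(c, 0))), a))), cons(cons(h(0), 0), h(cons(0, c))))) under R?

cons(0, cons(cons(cons(a, 0), cons(a, a)), cons(cons(0, 0), cons(0, c))))

1. cons(0, cons(cons(cons(a, 0), h(cons(h(q(cons(c, 0))), a))), cons(cons(h(0), 0), h(cons(0, c)))))  →  cons(0, cons(cons(cons(a, 0), cons(h(q(cons(c, 0))), a)), cons(cons(h(0), 0), h(cons(0, c)))))   [R3 at 2.1.2]
2. cons(0, cons(cons(cons(a, 0), cons(h(q(cons(c, 0))), a)), cons(cons(h(0), 0), h(cons(0, c)))))  →  cons(0, cons(cons(cons(a, 0), cons(q(cons(c, 0)), a)), cons(cons(h(0), 0), h(cons(0, c)))))   [R3 at 2.1.2.1]
3. cons(0, cons(cons(cons(a, 0), cons(q(cons(c, 0)), a)), cons(cons(h(0), 0), h(cons(0, c)))))  →  cons(0, cons(cons(cons(a, 0), cons(a, a)), cons(cons(h(0), 0), h(cons(0, c)))))   [R4 at 2.1.2.1]
4. cons(0, cons(cons(cons(a, 0), cons(a, a)), cons(cons(h(0), 0), h(cons(0, c)))))  →  cons(0, cons(cons(cons(a, 0), cons(a, a)), cons(cons(0, 0), h(cons(0, c)))))   [R3 at 2.2.1.1]
5. cons(0, cons(cons(cons(a, 0), cons(a, a)), cons(cons(0, 0), h(cons(0, c)))))  →  cons(0, cons(cons(cons(a, 0), cons(a, a)), cons(cons(0, 0), cons(0, c))))   [R3 at 2.2.2]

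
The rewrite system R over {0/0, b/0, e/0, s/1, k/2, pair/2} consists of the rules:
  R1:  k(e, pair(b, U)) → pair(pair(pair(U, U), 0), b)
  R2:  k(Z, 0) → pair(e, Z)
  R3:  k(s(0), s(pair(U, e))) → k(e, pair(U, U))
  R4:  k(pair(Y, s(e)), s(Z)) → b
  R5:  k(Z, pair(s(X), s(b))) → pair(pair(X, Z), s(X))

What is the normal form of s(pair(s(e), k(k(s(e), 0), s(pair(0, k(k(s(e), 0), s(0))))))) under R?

s(pair(s(e), b))

1. s(pair(s(e), k(k(s(e), 0), s(pair(0, k(k(s(e), 0), s(0)))))))  →  s(pair(s(e), k(pair(e, s(e)), s(pair(0, k(k(s(e), 0), s(0)))))))   [R2 at 1.2.1]
2. s(pair(s(e), k(pair(e, s(e)), s(pair(0, k(k(s(e), 0), s(0)))))))  →  s(pair(s(e), b))   [R4 at 1.2]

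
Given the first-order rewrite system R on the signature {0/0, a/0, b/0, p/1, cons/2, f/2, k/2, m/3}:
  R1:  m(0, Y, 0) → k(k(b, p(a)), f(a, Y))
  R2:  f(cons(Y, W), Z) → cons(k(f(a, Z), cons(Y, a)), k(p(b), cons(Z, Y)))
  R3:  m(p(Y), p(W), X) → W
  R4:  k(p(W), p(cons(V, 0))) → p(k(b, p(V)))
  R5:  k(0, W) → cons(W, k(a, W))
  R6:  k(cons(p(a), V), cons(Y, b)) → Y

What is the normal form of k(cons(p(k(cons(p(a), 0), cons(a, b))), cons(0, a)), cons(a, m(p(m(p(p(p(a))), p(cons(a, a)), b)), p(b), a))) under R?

a

1. k(cons(p(k(cons(p(a), 0), cons(a, b))), cons(0, a)), cons(a, m(p(m(p(p(p(a))), p(cons(a, a)), b)), p(b), a)))  →  k(cons(p(a), cons(0, a)), cons(a, m(p(m(p(p(p(a))), p(cons(a, a)), b)), p(b), a)))   [R6 at 1.1.1]
2. k(cons(p(a), cons(0, a)), cons(a, m(p(m(p(p(p(a))), p(cons(a, a)), b)), p(b), a)))  →  k(cons(p(a), cons(0, a)), cons(a, b))   [R3 at 2.2]
3. k(cons(p(a), cons(0, a)), cons(a, b))  →  a   [R6 at ε]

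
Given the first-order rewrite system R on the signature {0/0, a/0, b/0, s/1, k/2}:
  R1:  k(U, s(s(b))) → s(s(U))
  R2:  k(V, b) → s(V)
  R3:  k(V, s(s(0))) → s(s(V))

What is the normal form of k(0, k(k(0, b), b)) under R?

1. k(0, k(k(0, b), b))  →  k(0, s(k(0, b)))   [R2 at 2]
2. k(0, s(k(0, b)))  →  k(0, s(s(0)))   [R2 at 2.1]
3. k(0, s(s(0)))  →  s(s(0))   [R3 at ε]

s(s(0))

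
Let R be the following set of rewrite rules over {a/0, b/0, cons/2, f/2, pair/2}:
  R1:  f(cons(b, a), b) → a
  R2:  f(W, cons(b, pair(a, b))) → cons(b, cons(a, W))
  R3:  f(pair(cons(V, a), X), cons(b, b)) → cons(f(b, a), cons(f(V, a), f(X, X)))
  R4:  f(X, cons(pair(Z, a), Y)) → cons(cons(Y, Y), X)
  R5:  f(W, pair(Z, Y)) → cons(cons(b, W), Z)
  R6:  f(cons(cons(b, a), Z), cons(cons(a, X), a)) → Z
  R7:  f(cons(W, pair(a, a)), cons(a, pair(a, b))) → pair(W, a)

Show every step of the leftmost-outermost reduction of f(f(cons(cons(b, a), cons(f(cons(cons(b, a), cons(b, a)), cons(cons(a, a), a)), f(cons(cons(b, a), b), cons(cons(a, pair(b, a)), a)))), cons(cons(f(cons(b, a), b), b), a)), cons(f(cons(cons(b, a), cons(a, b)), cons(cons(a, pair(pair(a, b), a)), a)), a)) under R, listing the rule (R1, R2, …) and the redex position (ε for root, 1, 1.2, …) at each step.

b

1. f(f(cons(cons(b, a), cons(f(cons(cons(b, a), cons(b, a)), cons(cons(a, a), a)), f(cons(cons(b, a), b), cons(cons(a, pair(b, a)), a)))), cons(cons(f(cons(b, a), b), b), a)), cons(f(cons(cons(b, a), cons(a, b)), cons(cons(a, pair(pair(a, b), a)), a)), a))  →  f(f(cons(cons(b, a), cons(cons(b, a), f(cons(cons(b, a), b), cons(cons(a, pair(b, a)), a)))), cons(cons(f(cons(b, a), b), b), a)), cons(f(cons(cons(b, a), cons(a, b)), cons(cons(a, pair(pair(a, b), a)), a)), a))   [R6 at 1.1.2.1]
2. f(f(cons(cons(b, a), cons(cons(b, a), f(cons(cons(b, a), b), cons(cons(a, pair(b, a)), a)))), cons(cons(f(cons(b, a), b), b), a)), cons(f(cons(cons(b, a), cons(a, b)), cons(cons(a, pair(pair(a, b), a)), a)), a))  →  f(f(cons(cons(b, a), cons(cons(b, a), b)), cons(cons(f(cons(b, a), b), b), a)), cons(f(cons(cons(b, a), cons(a, b)), cons(cons(a, pair(pair(a, b), a)), a)), a))   [R6 at 1.1.2.2]
3. f(f(cons(cons(b, a), cons(cons(b, a), b)), cons(cons(f(cons(b, a), b), b), a)), cons(f(cons(cons(b, a), cons(a, b)), cons(cons(a, pair(pair(a, b), a)), a)), a))  →  f(f(cons(cons(b, a), cons(cons(b, a), b)), cons(cons(a, b), a)), cons(f(cons(cons(b, a), cons(a, b)), cons(cons(a, pair(pair(a, b), a)), a)), a))   [R1 at 1.2.1.1]
4. f(f(cons(cons(b, a), cons(cons(b, a), b)), cons(cons(a, b), a)), cons(f(cons(cons(b, a), cons(a, b)), cons(cons(a, pair(pair(a, b), a)), a)), a))  →  f(cons(cons(b, a), b), cons(f(cons(cons(b, a), cons(a, b)), cons(cons(a, pair(pair(a, b), a)), a)), a))   [R6 at 1]
5. f(cons(cons(b, a), b), cons(f(cons(cons(b, a), cons(a, b)), cons(cons(a, pair(pair(a, b), a)), a)), a))  →  f(cons(cons(b, a), b), cons(cons(a, b), a))   [R6 at 2.1]
6. f(cons(cons(b, a), b), cons(cons(a, b), a))  →  b   [R6 at ε]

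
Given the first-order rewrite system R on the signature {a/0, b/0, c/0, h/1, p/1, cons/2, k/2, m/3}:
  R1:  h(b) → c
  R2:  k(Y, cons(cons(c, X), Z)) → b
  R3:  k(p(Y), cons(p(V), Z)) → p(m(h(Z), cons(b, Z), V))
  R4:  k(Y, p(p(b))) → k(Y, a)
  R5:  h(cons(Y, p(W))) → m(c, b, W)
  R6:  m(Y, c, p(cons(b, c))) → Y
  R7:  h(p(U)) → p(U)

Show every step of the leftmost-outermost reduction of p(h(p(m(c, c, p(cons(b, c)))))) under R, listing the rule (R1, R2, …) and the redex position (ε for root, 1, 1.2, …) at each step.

1. p(h(p(m(c, c, p(cons(b, c))))))  →  p(p(m(c, c, p(cons(b, c)))))   [R7 at 1]
2. p(p(m(c, c, p(cons(b, c)))))  →  p(p(c))   [R6 at 1.1]

p(p(c))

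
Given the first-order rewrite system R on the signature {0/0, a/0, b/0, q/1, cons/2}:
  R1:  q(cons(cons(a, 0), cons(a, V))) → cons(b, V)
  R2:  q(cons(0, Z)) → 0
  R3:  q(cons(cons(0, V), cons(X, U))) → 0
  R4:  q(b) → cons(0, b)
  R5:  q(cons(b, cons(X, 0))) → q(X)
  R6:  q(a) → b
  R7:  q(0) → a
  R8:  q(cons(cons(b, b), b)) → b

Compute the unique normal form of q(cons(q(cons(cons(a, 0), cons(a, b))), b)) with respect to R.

1. q(cons(q(cons(cons(a, 0), cons(a, b))), b))  →  q(cons(cons(b, b), b))   [R1 at 1.1]
2. q(cons(cons(b, b), b))  →  b   [R8 at ε]

b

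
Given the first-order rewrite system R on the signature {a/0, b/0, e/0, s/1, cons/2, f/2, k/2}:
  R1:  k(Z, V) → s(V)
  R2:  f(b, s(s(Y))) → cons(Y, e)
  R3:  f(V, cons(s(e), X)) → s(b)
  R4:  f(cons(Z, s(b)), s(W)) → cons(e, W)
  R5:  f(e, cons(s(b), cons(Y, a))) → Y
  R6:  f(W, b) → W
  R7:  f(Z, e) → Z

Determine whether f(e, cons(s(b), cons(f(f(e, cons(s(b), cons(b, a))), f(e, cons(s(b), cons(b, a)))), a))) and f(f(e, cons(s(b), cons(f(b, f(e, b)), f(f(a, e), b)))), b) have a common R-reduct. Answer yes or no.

Reduce t₁ = f(e, cons(s(b), cons(f(f(e, cons(s(b), cons(b, a))), f(e, cons(s(b), cons(b, a)))), a))):
1. f(e, cons(s(b), cons(f(f(e, cons(s(b), cons(b, a))), f(e, cons(s(b), cons(b, a)))), a)))  →  f(f(e, cons(s(b), cons(b, a))), f(e, cons(s(b), cons(b, a))))   [R5 at ε]
2. f(f(e, cons(s(b), cons(b, a))), f(e, cons(s(b), cons(b, a))))  →  f(b, f(e, cons(s(b), cons(b, a))))   [R5 at 1]
3. f(b, f(e, cons(s(b), cons(b, a))))  →  f(b, b)   [R5 at 2]
4. f(b, b)  →  b   [R6 at ε]

Reduce t₂ = f(f(e, cons(s(b), cons(f(b, f(e, b)), f(f(a, e), b)))), b):
1. f(f(e, cons(s(b), cons(f(b, f(e, b)), f(f(a, e), b)))), b)  →  f(e, cons(s(b), cons(f(b, f(e, b)), f(f(a, e), b))))   [R6 at ε]
2. f(e, cons(s(b), cons(f(b, f(e, b)), f(f(a, e), b))))  →  f(e, cons(s(b), cons(f(b, e), f(f(a, e), b))))   [R6 at 2.2.1.2]
3. f(e, cons(s(b), cons(f(b, e), f(f(a, e), b))))  →  f(e, cons(s(b), cons(b, f(f(a, e), b))))   [R7 at 2.2.1]
4. f(e, cons(s(b), cons(b, f(f(a, e), b))))  →  f(e, cons(s(b), cons(b, f(a, e))))   [R6 at 2.2.2]
5. f(e, cons(s(b), cons(b, f(a, e))))  →  f(e, cons(s(b), cons(b, a)))   [R7 at 2.2.2]
6. f(e, cons(s(b), cons(b, a)))  →  b   [R5 at ε]

yes — NF(t₁) = b, NF(t₂) = b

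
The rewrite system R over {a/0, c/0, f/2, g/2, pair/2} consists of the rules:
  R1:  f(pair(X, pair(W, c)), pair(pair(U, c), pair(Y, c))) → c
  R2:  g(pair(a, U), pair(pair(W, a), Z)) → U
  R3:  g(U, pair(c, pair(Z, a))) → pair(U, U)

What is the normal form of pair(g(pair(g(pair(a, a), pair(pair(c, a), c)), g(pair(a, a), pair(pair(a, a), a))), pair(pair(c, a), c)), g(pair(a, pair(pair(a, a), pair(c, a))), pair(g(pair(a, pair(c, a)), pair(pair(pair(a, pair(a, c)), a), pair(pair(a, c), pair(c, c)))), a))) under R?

1. pair(g(pair(g(pair(a, a), pair(pair(c, a), c)), g(pair(a, a), pair(pair(a, a), a))), pair(pair(c, a), c)), g(pair(a, pair(pair(a, a), pair(c, a))), pair(g(pair(a, pair(c, a)), pair(pair(pair(a, pair(a, c)), a), pair(pair(a, c), pair(c, c)))), a)))  →  pair(g(pair(a, g(pair(a, a), pair(pair(a, a), a))), pair(pair(c, a), c)), g(pair(a, pair(pair(a, a), pair(c, a))), pair(g(pair(a, pair(c, a)), pair(pair(pair(a, pair(a, c)), a), pair(pair(a, c), pair(c, c)))), a)))   [R2 at 1.1.1]
2. pair(g(pair(a, g(pair(a, a), pair(pair(a, a), a))), pair(pair(c, a), c)), g(pair(a, pair(pair(a, a), pair(c, a))), pair(g(pair(a, pair(c, a)), pair(pair(pair(a, pair(a, c)), a), pair(pair(a, c), pair(c, c)))), a)))  →  pair(g(pair(a, a), pair(pair(a, a), a)), g(pair(a, pair(pair(a, a), pair(c, a))), pair(g(pair(a, pair(c, a)), pair(pair(pair(a, pair(a, c)), a), pair(pair(a, c), pair(c, c)))), a)))   [R2 at 1]
3. pair(g(pair(a, a), pair(pair(a, a), a)), g(pair(a, pair(pair(a, a), pair(c, a))), pair(g(pair(a, pair(c, a)), pair(pair(pair(a, pair(a, c)), a), pair(pair(a, c), pair(c, c)))), a)))  →  pair(a, g(pair(a, pair(pair(a, a), pair(c, a))), pair(g(pair(a, pair(c, a)), pair(pair(pair(a, pair(a, c)), a), pair(pair(a, c), pair(c, c)))), a)))   [R2 at 1]
4. pair(a, g(pair(a, pair(pair(a, a), pair(c, a))), pair(g(pair(a, pair(c, a)), pair(pair(pair(a, pair(a, c)), a), pair(pair(a, c), pair(c, c)))), a)))  →  pair(a, g(pair(a, pair(pair(a, a), pair(c, a))), pair(pair(c, a), a)))   [R2 at 2.2.1]
5. pair(a, g(pair(a, pair(pair(a, a), pair(c, a))), pair(pair(c, a), a)))  →  pair(a, pair(pair(a, a), pair(c, a)))   [R2 at 2]

pair(a, pair(pair(a, a), pair(c, a)))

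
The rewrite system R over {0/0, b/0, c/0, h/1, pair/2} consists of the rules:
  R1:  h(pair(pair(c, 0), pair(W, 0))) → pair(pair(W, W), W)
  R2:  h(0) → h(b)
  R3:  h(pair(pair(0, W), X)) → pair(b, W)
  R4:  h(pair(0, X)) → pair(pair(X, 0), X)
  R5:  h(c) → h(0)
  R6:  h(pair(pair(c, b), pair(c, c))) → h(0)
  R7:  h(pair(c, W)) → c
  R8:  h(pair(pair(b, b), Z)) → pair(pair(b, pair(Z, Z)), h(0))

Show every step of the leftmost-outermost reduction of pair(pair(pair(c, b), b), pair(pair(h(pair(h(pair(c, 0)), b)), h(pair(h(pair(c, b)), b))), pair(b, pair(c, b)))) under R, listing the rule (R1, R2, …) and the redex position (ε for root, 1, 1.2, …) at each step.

1. pair(pair(pair(c, b), b), pair(pair(h(pair(h(pair(c, 0)), b)), h(pair(h(pair(c, b)), b))), pair(b, pair(c, b))))  →  pair(pair(pair(c, b), b), pair(pair(h(pair(c, b)), h(pair(h(pair(c, b)), b))), pair(b, pair(c, b))))   [R7 at 2.1.1.1.1]
2. pair(pair(pair(c, b), b), pair(pair(h(pair(c, b)), h(pair(h(pair(c, b)), b))), pair(b, pair(c, b))))  →  pair(pair(pair(c, b), b), pair(pair(c, h(pair(h(pair(c, b)), b))), pair(b, pair(c, b))))   [R7 at 2.1.1]
3. pair(pair(pair(c, b), b), pair(pair(c, h(pair(h(pair(c, b)), b))), pair(b, pair(c, b))))  →  pair(pair(pair(c, b), b), pair(pair(c, h(pair(c, b))), pair(b, pair(c, b))))   [R7 at 2.1.2.1.1]
4. pair(pair(pair(c, b), b), pair(pair(c, h(pair(c, b))), pair(b, pair(c, b))))  →  pair(pair(pair(c, b), b), pair(pair(c, c), pair(b, pair(c, b))))   [R7 at 2.1.2]

pair(pair(pair(c, b), b), pair(pair(c, c), pair(b, pair(c, b))))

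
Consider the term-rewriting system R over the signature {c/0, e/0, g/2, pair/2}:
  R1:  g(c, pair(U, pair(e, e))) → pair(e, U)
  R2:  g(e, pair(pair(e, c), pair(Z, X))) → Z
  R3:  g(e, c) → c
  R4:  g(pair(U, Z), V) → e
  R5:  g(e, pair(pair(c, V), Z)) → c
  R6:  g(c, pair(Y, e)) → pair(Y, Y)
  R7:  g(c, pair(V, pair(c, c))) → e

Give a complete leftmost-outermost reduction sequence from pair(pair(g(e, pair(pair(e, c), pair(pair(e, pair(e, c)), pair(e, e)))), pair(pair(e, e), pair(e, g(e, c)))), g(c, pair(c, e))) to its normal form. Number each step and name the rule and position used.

pair(pair(pair(e, pair(e, c)), pair(pair(e, e), pair(e, c))), pair(c, c))

1. pair(pair(g(e, pair(pair(e, c), pair(pair(e, pair(e, c)), pair(e, e)))), pair(pair(e, e), pair(e, g(e, c)))), g(c, pair(c, e)))  →  pair(pair(pair(e, pair(e, c)), pair(pair(e, e), pair(e, g(e, c)))), g(c, pair(c, e)))   [R2 at 1.1]
2. pair(pair(pair(e, pair(e, c)), pair(pair(e, e), pair(e, g(e, c)))), g(c, pair(c, e)))  →  pair(pair(pair(e, pair(e, c)), pair(pair(e, e), pair(e, c))), g(c, pair(c, e)))   [R3 at 1.2.2.2]
3. pair(pair(pair(e, pair(e, c)), pair(pair(e, e), pair(e, c))), g(c, pair(c, e)))  →  pair(pair(pair(e, pair(e, c)), pair(pair(e, e), pair(e, c))), pair(c, c))   [R6 at 2]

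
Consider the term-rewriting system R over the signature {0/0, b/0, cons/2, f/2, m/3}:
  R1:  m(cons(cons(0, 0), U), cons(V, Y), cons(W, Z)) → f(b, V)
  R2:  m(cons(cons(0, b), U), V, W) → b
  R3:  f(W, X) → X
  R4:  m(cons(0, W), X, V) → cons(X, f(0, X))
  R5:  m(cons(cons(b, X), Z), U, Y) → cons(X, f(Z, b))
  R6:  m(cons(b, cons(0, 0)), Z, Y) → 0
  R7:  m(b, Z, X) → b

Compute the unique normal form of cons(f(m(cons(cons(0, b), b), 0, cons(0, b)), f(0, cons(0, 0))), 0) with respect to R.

cons(cons(0, 0), 0)

1. cons(f(m(cons(cons(0, b), b), 0, cons(0, b)), f(0, cons(0, 0))), 0)  →  cons(f(0, cons(0, 0)), 0)   [R3 at 1]
2. cons(f(0, cons(0, 0)), 0)  →  cons(cons(0, 0), 0)   [R3 at 1]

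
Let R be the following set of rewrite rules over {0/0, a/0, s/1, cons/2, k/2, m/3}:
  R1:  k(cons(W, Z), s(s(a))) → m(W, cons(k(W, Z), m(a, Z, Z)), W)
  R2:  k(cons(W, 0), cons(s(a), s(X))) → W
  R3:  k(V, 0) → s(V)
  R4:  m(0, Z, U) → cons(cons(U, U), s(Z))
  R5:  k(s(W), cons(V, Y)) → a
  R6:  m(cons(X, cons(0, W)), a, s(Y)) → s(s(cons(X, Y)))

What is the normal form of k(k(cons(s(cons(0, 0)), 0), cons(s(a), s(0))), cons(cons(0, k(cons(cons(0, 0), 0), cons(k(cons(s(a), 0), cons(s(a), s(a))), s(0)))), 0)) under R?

1. k(k(cons(s(cons(0, 0)), 0), cons(s(a), s(0))), cons(cons(0, k(cons(cons(0, 0), 0), cons(k(cons(s(a), 0), cons(s(a), s(a))), s(0)))), 0))  →  k(s(cons(0, 0)), cons(cons(0, k(cons(cons(0, 0), 0), cons(k(cons(s(a), 0), cons(s(a), s(a))), s(0)))), 0))   [R2 at 1]
2. k(s(cons(0, 0)), cons(cons(0, k(cons(cons(0, 0), 0), cons(k(cons(s(a), 0), cons(s(a), s(a))), s(0)))), 0))  →  a   [R5 at ε]

a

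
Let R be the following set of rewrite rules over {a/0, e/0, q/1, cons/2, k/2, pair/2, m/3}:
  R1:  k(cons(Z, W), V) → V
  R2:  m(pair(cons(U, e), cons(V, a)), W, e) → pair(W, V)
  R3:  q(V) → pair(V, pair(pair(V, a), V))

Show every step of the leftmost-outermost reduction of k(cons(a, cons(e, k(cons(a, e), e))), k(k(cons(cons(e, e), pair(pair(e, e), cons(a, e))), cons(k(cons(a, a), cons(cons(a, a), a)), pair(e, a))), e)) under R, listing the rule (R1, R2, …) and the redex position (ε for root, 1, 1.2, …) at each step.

1. k(cons(a, cons(e, k(cons(a, e), e))), k(k(cons(cons(e, e), pair(pair(e, e), cons(a, e))), cons(k(cons(a, a), cons(cons(a, a), a)), pair(e, a))), e))  →  k(k(cons(cons(e, e), pair(pair(e, e), cons(a, e))), cons(k(cons(a, a), cons(cons(a, a), a)), pair(e, a))), e)   [R1 at ε]
2. k(k(cons(cons(e, e), pair(pair(e, e), cons(a, e))), cons(k(cons(a, a), cons(cons(a, a), a)), pair(e, a))), e)  →  k(cons(k(cons(a, a), cons(cons(a, a), a)), pair(e, a)), e)   [R1 at 1]
3. k(cons(k(cons(a, a), cons(cons(a, a), a)), pair(e, a)), e)  →  e   [R1 at ε]

e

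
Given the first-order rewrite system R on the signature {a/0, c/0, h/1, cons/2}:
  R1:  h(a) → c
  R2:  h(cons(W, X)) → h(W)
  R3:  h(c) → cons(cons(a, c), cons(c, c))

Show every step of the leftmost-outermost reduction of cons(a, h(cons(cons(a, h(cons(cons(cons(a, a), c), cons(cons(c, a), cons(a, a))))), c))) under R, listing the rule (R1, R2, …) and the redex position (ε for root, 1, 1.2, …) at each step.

1. cons(a, h(cons(cons(a, h(cons(cons(cons(a, a), c), cons(cons(c, a), cons(a, a))))), c)))  →  cons(a, h(cons(a, h(cons(cons(cons(a, a), c), cons(cons(c, a), cons(a, a)))))))   [R2 at 2]
2. cons(a, h(cons(a, h(cons(cons(cons(a, a), c), cons(cons(c, a), cons(a, a)))))))  →  cons(a, h(a))   [R2 at 2]
3. cons(a, h(a))  →  cons(a, c)   [R1 at 2]

cons(a, c)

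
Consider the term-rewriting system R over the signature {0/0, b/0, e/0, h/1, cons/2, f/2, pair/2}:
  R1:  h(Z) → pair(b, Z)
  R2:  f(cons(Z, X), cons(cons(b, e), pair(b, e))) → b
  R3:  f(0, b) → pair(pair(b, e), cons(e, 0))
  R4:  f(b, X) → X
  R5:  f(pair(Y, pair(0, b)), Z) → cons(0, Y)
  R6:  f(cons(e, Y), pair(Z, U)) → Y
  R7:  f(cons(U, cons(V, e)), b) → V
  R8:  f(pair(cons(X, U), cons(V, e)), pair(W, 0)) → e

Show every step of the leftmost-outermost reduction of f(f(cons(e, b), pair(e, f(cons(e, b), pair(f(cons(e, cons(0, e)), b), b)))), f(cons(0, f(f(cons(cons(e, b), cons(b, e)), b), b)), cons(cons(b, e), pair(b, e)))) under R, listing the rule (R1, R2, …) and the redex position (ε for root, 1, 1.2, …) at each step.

b

1. f(f(cons(e, b), pair(e, f(cons(e, b), pair(f(cons(e, cons(0, e)), b), b)))), f(cons(0, f(f(cons(cons(e, b), cons(b, e)), b), b)), cons(cons(b, e), pair(b, e))))  →  f(b, f(cons(0, f(f(cons(cons(e, b), cons(b, e)), b), b)), cons(cons(b, e), pair(b, e))))   [R6 at 1]
2. f(b, f(cons(0, f(f(cons(cons(e, b), cons(b, e)), b), b)), cons(cons(b, e), pair(b, e))))  →  f(cons(0, f(f(cons(cons(e, b), cons(b, e)), b), b)), cons(cons(b, e), pair(b, e)))   [R4 at ε]
3. f(cons(0, f(f(cons(cons(e, b), cons(b, e)), b), b)), cons(cons(b, e), pair(b, e)))  →  b   [R2 at ε]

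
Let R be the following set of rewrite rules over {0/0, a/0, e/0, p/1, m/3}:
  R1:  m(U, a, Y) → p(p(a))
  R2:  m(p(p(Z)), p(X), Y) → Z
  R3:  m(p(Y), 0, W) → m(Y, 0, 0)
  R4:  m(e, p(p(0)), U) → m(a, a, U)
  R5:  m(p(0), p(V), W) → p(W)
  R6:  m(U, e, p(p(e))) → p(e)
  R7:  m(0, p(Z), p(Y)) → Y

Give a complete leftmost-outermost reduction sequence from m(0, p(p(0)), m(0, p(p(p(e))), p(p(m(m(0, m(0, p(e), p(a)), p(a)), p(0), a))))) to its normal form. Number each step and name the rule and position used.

1. m(0, p(p(0)), m(0, p(p(p(e))), p(p(m(m(0, m(0, p(e), p(a)), p(a)), p(0), a)))))  →  m(0, p(p(0)), p(m(m(0, m(0, p(e), p(a)), p(a)), p(0), a)))   [R7 at 3]
2. m(0, p(p(0)), p(m(m(0, m(0, p(e), p(a)), p(a)), p(0), a)))  →  m(m(0, m(0, p(e), p(a)), p(a)), p(0), a)   [R7 at ε]
3. m(m(0, m(0, p(e), p(a)), p(a)), p(0), a)  →  m(m(0, a, p(a)), p(0), a)   [R7 at 1.2]
4. m(m(0, a, p(a)), p(0), a)  →  m(p(p(a)), p(0), a)   [R1 at 1]
5. m(p(p(a)), p(0), a)  →  a   [R2 at ε]

a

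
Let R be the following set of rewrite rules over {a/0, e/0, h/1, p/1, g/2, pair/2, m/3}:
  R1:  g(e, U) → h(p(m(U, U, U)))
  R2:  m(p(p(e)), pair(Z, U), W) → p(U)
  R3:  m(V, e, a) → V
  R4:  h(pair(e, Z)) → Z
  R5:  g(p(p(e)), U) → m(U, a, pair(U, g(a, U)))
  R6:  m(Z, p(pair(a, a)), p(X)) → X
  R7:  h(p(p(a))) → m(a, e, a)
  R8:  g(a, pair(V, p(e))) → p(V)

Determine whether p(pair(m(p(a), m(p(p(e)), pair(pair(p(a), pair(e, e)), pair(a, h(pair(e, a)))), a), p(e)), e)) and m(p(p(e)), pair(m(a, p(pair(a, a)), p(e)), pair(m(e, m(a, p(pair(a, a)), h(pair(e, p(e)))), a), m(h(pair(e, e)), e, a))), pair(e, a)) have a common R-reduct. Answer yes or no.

Reduce t₁ = p(pair(m(p(a), m(p(p(e)), pair(pair(p(a), pair(e, e)), pair(a, h(pair(e, a)))), a), p(e)), e)):
1. p(pair(m(p(a), m(p(p(e)), pair(pair(p(a), pair(e, e)), pair(a, h(pair(e, a)))), a), p(e)), e))  →  p(pair(m(p(a), p(pair(a, h(pair(e, a)))), p(e)), e))   [R2 at 1.1.2]
2. p(pair(m(p(a), p(pair(a, h(pair(e, a)))), p(e)), e))  →  p(pair(m(p(a), p(pair(a, a)), p(e)), e))   [R4 at 1.1.2.1.2]
3. p(pair(m(p(a), p(pair(a, a)), p(e)), e))  →  p(pair(e, e))   [R6 at 1.1]

Reduce t₂ = m(p(p(e)), pair(m(a, p(pair(a, a)), p(e)), pair(m(e, m(a, p(pair(a, a)), h(pair(e, p(e)))), a), m(h(pair(e, e)), e, a))), pair(e, a)):
1. m(p(p(e)), pair(m(a, p(pair(a, a)), p(e)), pair(m(e, m(a, p(pair(a, a)), h(pair(e, p(e)))), a), m(h(pair(e, e)), e, a))), pair(e, a))  →  p(pair(m(e, m(a, p(pair(a, a)), h(pair(e, p(e)))), a), m(h(pair(e, e)), e, a)))   [R2 at ε]
2. p(pair(m(e, m(a, p(pair(a, a)), h(pair(e, p(e)))), a), m(h(pair(e, e)), e, a)))  →  p(pair(m(e, m(a, p(pair(a, a)), p(e)), a), m(h(pair(e, e)), e, a)))   [R4 at 1.1.2.3]
3. p(pair(m(e, m(a, p(pair(a, a)), p(e)), a), m(h(pair(e, e)), e, a)))  →  p(pair(m(e, e, a), m(h(pair(e, e)), e, a)))   [R6 at 1.1.2]
4. p(pair(m(e, e, a), m(h(pair(e, e)), e, a)))  →  p(pair(e, m(h(pair(e, e)), e, a)))   [R3 at 1.1]
5. p(pair(e, m(h(pair(e, e)), e, a)))  →  p(pair(e, h(pair(e, e))))   [R3 at 1.2]
6. p(pair(e, h(pair(e, e))))  →  p(pair(e, e))   [R4 at 1.2]

yes — NF(t₁) = p(pair(e, e)), NF(t₂) = p(pair(e, e))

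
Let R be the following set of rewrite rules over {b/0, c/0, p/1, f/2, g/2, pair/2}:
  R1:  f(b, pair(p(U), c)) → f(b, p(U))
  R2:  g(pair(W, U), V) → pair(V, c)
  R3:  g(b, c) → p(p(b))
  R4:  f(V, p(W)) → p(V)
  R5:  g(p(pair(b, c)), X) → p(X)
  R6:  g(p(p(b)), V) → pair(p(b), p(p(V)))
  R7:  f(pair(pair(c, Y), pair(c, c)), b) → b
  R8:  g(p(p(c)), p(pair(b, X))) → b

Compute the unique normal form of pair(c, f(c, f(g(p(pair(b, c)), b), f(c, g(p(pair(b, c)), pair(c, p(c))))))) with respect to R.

pair(c, p(c))

1. pair(c, f(c, f(g(p(pair(b, c)), b), f(c, g(p(pair(b, c)), pair(c, p(c)))))))  →  pair(c, f(c, f(p(b), f(c, g(p(pair(b, c)), pair(c, p(c)))))))   [R5 at 2.2.1]
2. pair(c, f(c, f(p(b), f(c, g(p(pair(b, c)), pair(c, p(c)))))))  →  pair(c, f(c, f(p(b), f(c, p(pair(c, p(c)))))))   [R5 at 2.2.2.2]
3. pair(c, f(c, f(p(b), f(c, p(pair(c, p(c)))))))  →  pair(c, f(c, f(p(b), p(c))))   [R4 at 2.2.2]
4. pair(c, f(c, f(p(b), p(c))))  →  pair(c, f(c, p(p(b))))   [R4 at 2.2]
5. pair(c, f(c, p(p(b))))  →  pair(c, p(c))   [R4 at 2]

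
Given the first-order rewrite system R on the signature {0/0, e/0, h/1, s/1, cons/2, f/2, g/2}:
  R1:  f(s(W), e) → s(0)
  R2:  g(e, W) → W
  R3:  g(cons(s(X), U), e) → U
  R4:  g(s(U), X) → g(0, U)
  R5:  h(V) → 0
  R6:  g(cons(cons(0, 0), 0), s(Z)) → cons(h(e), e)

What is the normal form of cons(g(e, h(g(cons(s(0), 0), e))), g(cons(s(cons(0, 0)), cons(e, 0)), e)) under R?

1. cons(g(e, h(g(cons(s(0), 0), e))), g(cons(s(cons(0, 0)), cons(e, 0)), e))  →  cons(h(g(cons(s(0), 0), e)), g(cons(s(cons(0, 0)), cons(e, 0)), e))   [R2 at 1]
2. cons(h(g(cons(s(0), 0), e)), g(cons(s(cons(0, 0)), cons(e, 0)), e))  →  cons(0, g(cons(s(cons(0, 0)), cons(e, 0)), e))   [R5 at 1]
3. cons(0, g(cons(s(cons(0, 0)), cons(e, 0)), e))  →  cons(0, cons(e, 0))   [R3 at 2]

cons(0, cons(e, 0))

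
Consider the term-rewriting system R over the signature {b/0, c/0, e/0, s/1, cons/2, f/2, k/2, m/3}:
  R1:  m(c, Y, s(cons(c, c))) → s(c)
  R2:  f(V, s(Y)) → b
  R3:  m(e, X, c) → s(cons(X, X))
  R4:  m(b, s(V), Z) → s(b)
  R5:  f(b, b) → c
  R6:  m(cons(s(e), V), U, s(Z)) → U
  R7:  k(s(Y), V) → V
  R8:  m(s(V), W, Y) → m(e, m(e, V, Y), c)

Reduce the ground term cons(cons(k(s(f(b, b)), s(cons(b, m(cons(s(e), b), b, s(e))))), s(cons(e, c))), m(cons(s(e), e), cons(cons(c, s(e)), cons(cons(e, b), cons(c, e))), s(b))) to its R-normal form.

1. cons(cons(k(s(f(b, b)), s(cons(b, m(cons(s(e), b), b, s(e))))), s(cons(e, c))), m(cons(s(e), e), cons(cons(c, s(e)), cons(cons(e, b), cons(c, e))), s(b)))  →  cons(cons(s(cons(b, m(cons(s(e), b), b, s(e)))), s(cons(e, c))), m(cons(s(e), e), cons(cons(c, s(e)), cons(cons(e, b), cons(c, e))), s(b)))   [R7 at 1.1]
2. cons(cons(s(cons(b, m(cons(s(e), b), b, s(e)))), s(cons(e, c))), m(cons(s(e), e), cons(cons(c, s(e)), cons(cons(e, b), cons(c, e))), s(b)))  →  cons(cons(s(cons(b, b)), s(cons(e, c))), m(cons(s(e), e), cons(cons(c, s(e)), cons(cons(e, b), cons(c, e))), s(b)))   [R6 at 1.1.1.2]
3. cons(cons(s(cons(b, b)), s(cons(e, c))), m(cons(s(e), e), cons(cons(c, s(e)), cons(cons(e, b), cons(c, e))), s(b)))  →  cons(cons(s(cons(b, b)), s(cons(e, c))), cons(cons(c, s(e)), cons(cons(e, b), cons(c, e))))   [R6 at 2]

cons(cons(s(cons(b, b)), s(cons(e, c))), cons(cons(c, s(e)), cons(cons(e, b), cons(c, e))))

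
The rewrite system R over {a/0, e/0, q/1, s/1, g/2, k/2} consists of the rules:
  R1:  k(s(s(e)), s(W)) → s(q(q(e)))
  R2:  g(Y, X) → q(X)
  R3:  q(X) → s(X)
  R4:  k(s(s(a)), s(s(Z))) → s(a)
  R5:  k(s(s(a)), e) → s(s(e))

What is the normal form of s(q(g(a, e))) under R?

1. s(q(g(a, e)))  →  s(s(g(a, e)))   [R3 at 1]
2. s(s(g(a, e)))  →  s(s(q(e)))   [R2 at 1.1]
3. s(s(q(e)))  →  s(s(s(e)))   [R3 at 1.1]

s(s(s(e)))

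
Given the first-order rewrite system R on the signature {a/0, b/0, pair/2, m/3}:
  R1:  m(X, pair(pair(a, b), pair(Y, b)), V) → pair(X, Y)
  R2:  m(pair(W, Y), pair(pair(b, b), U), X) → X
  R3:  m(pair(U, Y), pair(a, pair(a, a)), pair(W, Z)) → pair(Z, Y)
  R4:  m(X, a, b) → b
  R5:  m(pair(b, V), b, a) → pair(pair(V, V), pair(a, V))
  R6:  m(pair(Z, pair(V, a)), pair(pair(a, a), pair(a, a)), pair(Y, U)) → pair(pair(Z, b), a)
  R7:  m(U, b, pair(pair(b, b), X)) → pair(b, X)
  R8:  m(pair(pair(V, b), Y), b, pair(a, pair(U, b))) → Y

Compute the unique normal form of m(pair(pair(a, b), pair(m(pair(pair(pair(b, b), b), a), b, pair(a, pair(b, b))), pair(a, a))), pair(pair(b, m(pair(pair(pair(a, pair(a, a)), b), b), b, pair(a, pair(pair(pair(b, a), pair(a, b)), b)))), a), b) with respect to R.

b

1. m(pair(pair(a, b), pair(m(pair(pair(pair(b, b), b), a), b, pair(a, pair(b, b))), pair(a, a))), pair(pair(b, m(pair(pair(pair(a, pair(a, a)), b), b), b, pair(a, pair(pair(pair(b, a), pair(a, b)), b)))), a), b)  →  m(pair(pair(a, b), pair(a, pair(a, a))), pair(pair(b, m(pair(pair(pair(a, pair(a, a)), b), b), b, pair(a, pair(pair(pair(b, a), pair(a, b)), b)))), a), b)   [R8 at 1.2.1]
2. m(pair(pair(a, b), pair(a, pair(a, a))), pair(pair(b, m(pair(pair(pair(a, pair(a, a)), b), b), b, pair(a, pair(pair(pair(b, a), pair(a, b)), b)))), a), b)  →  m(pair(pair(a, b), pair(a, pair(a, a))), pair(pair(b, b), a), b)   [R8 at 2.1.2]
3. m(pair(pair(a, b), pair(a, pair(a, a))), pair(pair(b, b), a), b)  →  b   [R2 at ε]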